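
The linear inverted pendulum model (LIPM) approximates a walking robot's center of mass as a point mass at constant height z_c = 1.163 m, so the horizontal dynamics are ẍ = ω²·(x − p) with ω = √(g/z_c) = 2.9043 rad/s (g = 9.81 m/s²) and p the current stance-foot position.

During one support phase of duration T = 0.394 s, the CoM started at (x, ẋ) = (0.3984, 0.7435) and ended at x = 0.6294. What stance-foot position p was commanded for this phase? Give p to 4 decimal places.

ωT = 2.9043·0.394 = 1.144294; cosh(ωT) = 1.729336, sinh(ωT) = 1.410888
x(T) = p + (x₀−p)·cosh(ωT) + (ẋ₀/ω)·sinh(ωT) ⇒ p·(1 − cosh) = x(T) − x₀·cosh − (ẋ₀/ω)·sinh
numerator   = 0.6294 − (0.3984)·1.729336 − (0.7435/2.9043)·1.410888 = -0.420755
denominator = 1 − 1.729336 = -0.729336
p = -0.420755 / -0.729336 = 0.5769

p = 0.5769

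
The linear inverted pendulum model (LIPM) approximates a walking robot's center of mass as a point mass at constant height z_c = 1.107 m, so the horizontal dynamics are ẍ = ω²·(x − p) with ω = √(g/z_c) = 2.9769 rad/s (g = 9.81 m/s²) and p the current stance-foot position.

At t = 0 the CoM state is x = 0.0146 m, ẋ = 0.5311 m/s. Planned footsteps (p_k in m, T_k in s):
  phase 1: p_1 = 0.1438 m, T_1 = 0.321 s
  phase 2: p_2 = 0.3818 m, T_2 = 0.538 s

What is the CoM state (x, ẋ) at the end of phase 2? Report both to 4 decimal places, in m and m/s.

phase 1: p=0.1438, T=0.321, ωT=0.955585, cosh=1.492389, sinh=1.107802; start (x,ẋ)=(0.014600, 0.531100) → end (x,ẋ)=(0.148623, 0.366530)
phase 2: p=0.3818, T=0.538, ωT=1.601572, cosh=2.581203, sinh=2.379623; start (x,ẋ)=(0.148623, 0.366530) → end (x,ẋ)=(0.072914, -0.705714)

x = 0.0729, ẋ = -0.7057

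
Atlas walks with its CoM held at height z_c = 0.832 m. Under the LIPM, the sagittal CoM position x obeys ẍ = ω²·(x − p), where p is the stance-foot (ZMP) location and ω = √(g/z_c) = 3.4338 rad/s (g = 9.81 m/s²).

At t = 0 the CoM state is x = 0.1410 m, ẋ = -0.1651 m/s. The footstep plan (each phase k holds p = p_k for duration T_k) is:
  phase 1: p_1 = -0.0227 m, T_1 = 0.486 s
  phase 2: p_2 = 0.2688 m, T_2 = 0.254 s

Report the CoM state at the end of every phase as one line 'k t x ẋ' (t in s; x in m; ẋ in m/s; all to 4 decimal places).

1 0.4860 0.3040 0.9847
2 0.7400 0.6013 1.5029

phase 1: p=-0.0227, T=0.486, ωT=1.668827, cosh=2.747204, sinh=2.558736; start (x,ẋ)=(0.141000, -0.165100) → end (x,ẋ)=(0.303991, 0.984735)
phase 2: p=0.2688, T=0.254, ωT=0.872185, cosh=1.405085, sinh=0.987048; start (x,ẋ)=(0.303991, 0.984735) → end (x,ẋ)=(0.601309, 1.502911)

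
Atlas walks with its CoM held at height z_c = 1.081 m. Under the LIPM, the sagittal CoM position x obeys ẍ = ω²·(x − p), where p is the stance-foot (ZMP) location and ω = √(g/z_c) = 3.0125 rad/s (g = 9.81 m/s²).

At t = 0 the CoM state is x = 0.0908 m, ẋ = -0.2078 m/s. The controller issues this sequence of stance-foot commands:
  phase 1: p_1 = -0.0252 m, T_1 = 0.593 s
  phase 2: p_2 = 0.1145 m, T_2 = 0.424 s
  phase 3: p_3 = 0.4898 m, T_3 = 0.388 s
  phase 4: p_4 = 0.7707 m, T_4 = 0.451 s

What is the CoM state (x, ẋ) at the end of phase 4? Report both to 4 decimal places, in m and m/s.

phase 1: p=-0.0252, T=0.593, ωT=1.786412, cosh=3.067782, sinh=2.900222; start (x,ẋ)=(0.090800, -0.207800) → end (x,ẋ)=(0.130608, 0.375997)
phase 2: p=0.1145, T=0.424, ωT=1.277300, cosh=1.932865, sinh=1.654076; start (x,ẋ)=(0.130608, 0.375997) → end (x,ẋ)=(0.352083, 0.807015)
phase 3: p=0.4898, T=0.388, ωT=1.168850, cosh=1.764507, sinh=1.453783; start (x,ẋ)=(0.352083, 0.807015) → end (x,ẋ)=(0.636250, 0.820849)
phase 4: p=0.7707, T=0.451, ωT=1.358638, cosh=2.073950, sinh=1.816939; start (x,ẋ)=(0.636250, 0.820849) → end (x,ẋ)=(0.986938, 0.966482)

x = 0.9869, ẋ = 0.9665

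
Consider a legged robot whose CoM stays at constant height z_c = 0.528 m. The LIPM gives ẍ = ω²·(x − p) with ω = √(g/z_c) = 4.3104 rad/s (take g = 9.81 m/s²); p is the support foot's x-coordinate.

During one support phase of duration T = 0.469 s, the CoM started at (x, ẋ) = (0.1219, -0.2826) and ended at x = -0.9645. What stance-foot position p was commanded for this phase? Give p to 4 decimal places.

ωT = 4.3104·0.469 = 2.021578; cosh(ωT) = 3.841337, sinh(ωT) = 3.708890
x(T) = p + (x₀−p)·cosh(ωT) + (ẋ₀/ω)·sinh(ωT) ⇒ p·(1 − cosh) = x(T) − x₀·cosh − (ẋ₀/ω)·sinh
numerator   = -0.9645 − (0.1219)·3.841337 − (-0.2826/4.3104)·3.708890 = -1.189595
denominator = 1 − 3.841337 = -2.841337
p = -1.189595 / -2.841337 = 0.4187

p = 0.4187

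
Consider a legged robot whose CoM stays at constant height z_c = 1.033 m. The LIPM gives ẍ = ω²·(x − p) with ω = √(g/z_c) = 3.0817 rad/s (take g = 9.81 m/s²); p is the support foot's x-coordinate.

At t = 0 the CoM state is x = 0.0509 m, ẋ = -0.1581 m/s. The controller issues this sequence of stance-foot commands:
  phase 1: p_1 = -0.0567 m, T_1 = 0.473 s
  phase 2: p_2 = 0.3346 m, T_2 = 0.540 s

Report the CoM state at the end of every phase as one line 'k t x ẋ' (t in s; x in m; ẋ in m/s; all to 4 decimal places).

1 0.4730 0.0827 0.3156
2 1.0130 -0.0936 -1.1128

phase 1: p=-0.0567, T=0.473, ωT=1.457644, cosh=2.264306, sinh=2.031522; start (x,ẋ)=(0.050900, -0.158100) → end (x,ẋ)=(0.082716, 0.315647)
phase 2: p=0.3346, T=0.540, ωT=1.664118, cosh=2.735185, sinh=2.545828; start (x,ẋ)=(0.082716, 0.315647) → end (x,ẋ)=(-0.093588, -1.112793)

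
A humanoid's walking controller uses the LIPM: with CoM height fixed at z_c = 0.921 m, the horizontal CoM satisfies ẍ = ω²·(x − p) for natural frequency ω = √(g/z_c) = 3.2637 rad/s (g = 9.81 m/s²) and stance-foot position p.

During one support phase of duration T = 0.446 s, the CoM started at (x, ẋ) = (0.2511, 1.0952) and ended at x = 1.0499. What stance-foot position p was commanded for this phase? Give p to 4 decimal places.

p = 0.1570

ωT = 3.2637·0.446 = 1.455610; cosh(ωT) = 2.260178, sinh(ωT) = 2.026920
x(T) = p + (x₀−p)·cosh(ωT) + (ẋ₀/ω)·sinh(ωT) ⇒ p·(1 − cosh) = x(T) − x₀·cosh − (ẋ₀/ω)·sinh
numerator   = 1.0499 − (0.2511)·2.260178 − (1.0952/3.2637)·2.026920 = -0.197805
denominator = 1 − 2.260178 = -1.260178
p = -0.197805 / -1.260178 = 0.1570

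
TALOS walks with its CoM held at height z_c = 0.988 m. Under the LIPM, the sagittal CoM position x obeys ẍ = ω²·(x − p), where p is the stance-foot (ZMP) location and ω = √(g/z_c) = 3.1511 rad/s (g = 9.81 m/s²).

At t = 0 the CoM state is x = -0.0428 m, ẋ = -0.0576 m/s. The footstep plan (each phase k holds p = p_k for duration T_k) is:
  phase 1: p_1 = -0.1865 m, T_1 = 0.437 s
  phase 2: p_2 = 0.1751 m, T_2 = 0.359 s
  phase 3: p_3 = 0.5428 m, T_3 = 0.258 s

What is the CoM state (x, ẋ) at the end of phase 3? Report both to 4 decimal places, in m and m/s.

phase 1: p=-0.1865, T=0.437, ωT=1.377031, cosh=2.107722, sinh=1.855395; start (x,ẋ)=(-0.042800, -0.057600) → end (x,ẋ)=(0.082464, 0.718742)
phase 2: p=0.1751, T=0.359, ωT=1.131245, cosh=1.711072, sinh=1.388441; start (x,ẋ)=(0.082464, 0.718742) → end (x,ẋ)=(0.333286, 0.824528)
phase 3: p=0.5428, T=0.258, ωT=0.812984, cosh=1.349079, sinh=0.905546; start (x,ẋ)=(0.333286, 0.824528) → end (x,ẋ)=(0.497098, 0.514513)

x = 0.4971, ẋ = 0.5145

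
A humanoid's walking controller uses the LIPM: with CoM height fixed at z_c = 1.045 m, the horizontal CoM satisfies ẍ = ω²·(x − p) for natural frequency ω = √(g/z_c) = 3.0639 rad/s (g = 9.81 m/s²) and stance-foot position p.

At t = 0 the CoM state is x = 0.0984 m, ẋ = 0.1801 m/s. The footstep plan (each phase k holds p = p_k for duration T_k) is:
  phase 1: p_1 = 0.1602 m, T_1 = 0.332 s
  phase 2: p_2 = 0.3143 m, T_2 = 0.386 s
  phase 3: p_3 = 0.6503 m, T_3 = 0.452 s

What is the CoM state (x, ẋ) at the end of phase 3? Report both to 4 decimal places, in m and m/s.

phase 1: p=0.1602, T=0.332, ωT=1.017215, cosh=1.563541, sinh=1.201940; start (x,ẋ)=(0.098400, 0.180100) → end (x,ẋ)=(0.134225, 0.054008)
phase 2: p=0.3143, T=0.386, ωT=1.182665, cosh=1.784760, sinh=1.478300; start (x,ẋ)=(0.134225, 0.054008) → end (x,ẋ)=(0.018967, -0.719235)
phase 3: p=0.6503, T=0.452, ωT=1.384883, cosh=2.122355, sinh=1.872002; start (x,ẋ)=(0.018967, -0.719235) → end (x,ẋ)=(-1.129057, -5.147565)

x = -1.1291, ẋ = -5.1476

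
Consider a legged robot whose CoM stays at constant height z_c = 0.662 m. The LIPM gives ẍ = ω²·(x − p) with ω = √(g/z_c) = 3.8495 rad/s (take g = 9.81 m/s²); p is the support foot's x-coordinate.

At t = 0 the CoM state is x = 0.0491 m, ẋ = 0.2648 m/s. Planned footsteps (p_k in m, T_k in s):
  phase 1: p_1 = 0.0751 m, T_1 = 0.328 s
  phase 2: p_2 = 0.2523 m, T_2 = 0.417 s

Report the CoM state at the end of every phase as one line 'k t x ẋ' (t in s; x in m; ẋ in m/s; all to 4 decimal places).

phase 1: p=0.0751, T=0.328, ωT=1.262636, cosh=1.908817, sinh=1.625910; start (x,ẋ)=(0.049100, 0.264800) → end (x,ẋ)=(0.137314, 0.342722)
phase 2: p=0.2523, T=0.417, ωT=1.605241, cosh=2.589951, sinh=2.389110; start (x,ẋ)=(0.137314, 0.342722) → end (x,ẋ)=(0.167195, -0.169878)

1 0.3280 0.1373 0.3427
2 0.7450 0.1672 -0.1699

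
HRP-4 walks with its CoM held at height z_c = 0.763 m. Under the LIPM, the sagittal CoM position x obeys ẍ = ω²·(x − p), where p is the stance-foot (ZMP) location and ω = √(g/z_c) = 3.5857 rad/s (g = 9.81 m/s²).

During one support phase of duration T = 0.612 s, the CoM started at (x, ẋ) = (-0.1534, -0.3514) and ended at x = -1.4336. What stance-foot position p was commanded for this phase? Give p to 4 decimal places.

ωT = 3.5857·0.612 = 2.194448; cosh(ωT) = 4.543235, sinh(ωT) = 4.431815
x(T) = p + (x₀−p)·cosh(ωT) + (ẋ₀/ω)·sinh(ωT) ⇒ p·(1 − cosh) = x(T) − x₀·cosh − (ẋ₀/ω)·sinh
numerator   = -1.4336 − (-0.1534)·4.543235 − (-0.3514/3.5857)·4.431815 = -0.302348
denominator = 1 − 4.543235 = -3.543235
p = -0.302348 / -3.543235 = 0.0853

p = 0.0853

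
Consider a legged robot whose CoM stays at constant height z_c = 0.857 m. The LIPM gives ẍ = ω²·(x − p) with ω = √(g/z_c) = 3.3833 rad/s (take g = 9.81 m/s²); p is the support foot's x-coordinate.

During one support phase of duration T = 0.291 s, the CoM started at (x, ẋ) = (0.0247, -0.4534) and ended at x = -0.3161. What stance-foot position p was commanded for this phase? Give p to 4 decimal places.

ωT = 3.3833·0.291 = 0.984540; cosh(ωT) = 1.525096, sinh(ωT) = 1.151485
x(T) = p + (x₀−p)·cosh(ωT) + (ẋ₀/ω)·sinh(ωT) ⇒ p·(1 − cosh) = x(T) − x₀·cosh − (ẋ₀/ω)·sinh
numerator   = -0.3161 − (0.0247)·1.525096 − (-0.4534/3.3833)·1.151485 = -0.199458
denominator = 1 − 1.525096 = -0.525096
p = -0.199458 / -0.525096 = 0.3799

p = 0.3799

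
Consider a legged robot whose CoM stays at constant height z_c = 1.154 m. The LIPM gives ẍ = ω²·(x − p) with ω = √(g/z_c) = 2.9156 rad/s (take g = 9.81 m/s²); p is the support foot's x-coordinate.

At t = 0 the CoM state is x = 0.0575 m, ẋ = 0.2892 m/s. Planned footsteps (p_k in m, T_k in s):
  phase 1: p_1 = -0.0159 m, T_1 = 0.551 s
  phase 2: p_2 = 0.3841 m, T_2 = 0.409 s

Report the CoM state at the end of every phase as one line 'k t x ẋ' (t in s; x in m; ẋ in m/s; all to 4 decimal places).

phase 1: p=-0.0159, T=0.551, ωT=1.606496, cosh=2.592950, sinh=2.392360; start (x,ẋ)=(0.057500, 0.289200) → end (x,ẋ)=(0.411722, 1.261858)
phase 2: p=0.3841, T=0.409, ωT=1.192480, cosh=1.799356, sinh=1.495888; start (x,ẋ)=(0.411722, 1.261858) → end (x,ẋ)=(1.081216, 2.391004)

1 0.5510 0.4117 1.2619
2 0.9600 1.0812 2.3910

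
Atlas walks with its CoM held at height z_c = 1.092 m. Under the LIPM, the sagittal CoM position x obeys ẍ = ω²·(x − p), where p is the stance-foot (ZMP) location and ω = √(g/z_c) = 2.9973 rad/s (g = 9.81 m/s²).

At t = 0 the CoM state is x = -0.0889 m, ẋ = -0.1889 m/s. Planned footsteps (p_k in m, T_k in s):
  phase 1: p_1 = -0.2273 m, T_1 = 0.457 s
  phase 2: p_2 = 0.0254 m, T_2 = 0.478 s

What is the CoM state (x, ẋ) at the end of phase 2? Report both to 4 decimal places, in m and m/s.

phase 1: p=-0.2273, T=0.457, ωT=1.369766, cosh=2.094298, sinh=1.840132; start (x,ẋ)=(-0.088900, -0.188900) → end (x,ẋ)=(-0.053420, 0.367722)
phase 2: p=0.0254, T=0.478, ωT=1.432709, cosh=2.214349, sinh=1.975687; start (x,ẋ)=(-0.053420, 0.367722) → end (x,ẋ)=(0.093250, 0.347512)

x = 0.0933, ẋ = 0.3475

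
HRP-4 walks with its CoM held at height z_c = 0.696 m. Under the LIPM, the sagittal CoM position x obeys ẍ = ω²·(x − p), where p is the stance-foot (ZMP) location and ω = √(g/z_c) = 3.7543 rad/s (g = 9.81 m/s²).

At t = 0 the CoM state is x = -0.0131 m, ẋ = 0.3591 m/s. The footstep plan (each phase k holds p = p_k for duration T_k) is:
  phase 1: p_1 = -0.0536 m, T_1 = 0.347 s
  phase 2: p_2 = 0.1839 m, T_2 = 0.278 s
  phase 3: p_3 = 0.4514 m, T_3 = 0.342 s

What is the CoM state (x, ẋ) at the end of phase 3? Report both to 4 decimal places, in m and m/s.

x = 1.2698, ẋ = 3.4430

phase 1: p=-0.0536, T=0.347, ωT=1.302742, cosh=1.975579, sinh=1.703793; start (x,ẋ)=(-0.013100, 0.359100) → end (x,ẋ)=(0.189379, 0.968491)
phase 2: p=0.1839, T=0.278, ωT=1.043695, cosh=1.595921, sinh=1.243770; start (x,ẋ)=(0.189379, 0.968491) → end (x,ẋ)=(0.513498, 1.571220)
phase 3: p=0.4514, T=0.342, ωT=1.283971, cosh=1.943942, sinh=1.667007; start (x,ẋ)=(0.513498, 1.571220) → end (x,ẋ)=(1.269777, 3.442998)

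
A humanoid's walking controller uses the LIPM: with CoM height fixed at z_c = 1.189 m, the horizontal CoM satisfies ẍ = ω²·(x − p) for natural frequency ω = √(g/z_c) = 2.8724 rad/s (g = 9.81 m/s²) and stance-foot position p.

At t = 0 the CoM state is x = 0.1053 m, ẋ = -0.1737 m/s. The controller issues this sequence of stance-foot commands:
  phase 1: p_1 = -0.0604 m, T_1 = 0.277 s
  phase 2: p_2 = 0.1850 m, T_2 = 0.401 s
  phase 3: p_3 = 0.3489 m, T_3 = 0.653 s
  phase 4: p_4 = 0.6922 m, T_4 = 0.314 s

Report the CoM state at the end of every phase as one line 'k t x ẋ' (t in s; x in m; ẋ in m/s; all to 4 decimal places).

1 0.2770 0.1072 0.1883
2 0.6780 0.1430 0.0095
3 1.3310 -0.3281 -1.8525
4 1.6450 -1.4358 -5.6749

phase 1: p=-0.0604, T=0.277, ωT=0.795655, cosh=1.333589, sinh=0.882303; start (x,ẋ)=(0.105300, -0.173700) → end (x,ẋ)=(0.107221, 0.188294)
phase 2: p=0.1850, T=0.401, ωT=1.151832, cosh=1.740021, sinh=1.423964; start (x,ẋ)=(0.107221, 0.188294) → end (x,ẋ)=(0.143007, 0.009503)
phase 3: p=0.3489, T=0.653, ωT=1.875677, cosh=3.339244, sinh=3.185993; start (x,ẋ)=(0.143007, 0.009503) → end (x,ẋ)=(-0.328084, -1.852480)
phase 4: p=0.6922, T=0.314, ωT=0.901934, cosh=1.435074, sinh=1.029290; start (x,ẋ)=(-0.328084, -1.852480) → end (x,ẋ)=(-1.435797, -5.674948)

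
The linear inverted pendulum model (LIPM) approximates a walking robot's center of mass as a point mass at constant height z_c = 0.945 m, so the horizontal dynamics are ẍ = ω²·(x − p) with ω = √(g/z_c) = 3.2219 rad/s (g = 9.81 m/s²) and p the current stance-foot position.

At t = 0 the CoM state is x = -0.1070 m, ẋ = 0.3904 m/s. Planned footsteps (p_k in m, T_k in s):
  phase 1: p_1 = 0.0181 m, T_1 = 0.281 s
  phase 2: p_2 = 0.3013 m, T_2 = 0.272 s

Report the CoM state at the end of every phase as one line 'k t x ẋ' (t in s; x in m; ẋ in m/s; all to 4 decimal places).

1 0.2810 -0.0366 0.1448
2 0.5530 -0.1302 -0.8768

phase 1: p=0.0181, T=0.281, ωT=0.905354, cosh=1.438603, sinh=1.034204; start (x,ẋ)=(-0.107000, 0.390400) → end (x,ẋ)=(-0.036554, 0.144785)
phase 2: p=0.3013, T=0.272, ωT=0.876357, cosh=1.409215, sinh=0.992918; start (x,ẋ)=(-0.036554, 0.144785) → end (x,ẋ)=(-0.130189, -0.876790)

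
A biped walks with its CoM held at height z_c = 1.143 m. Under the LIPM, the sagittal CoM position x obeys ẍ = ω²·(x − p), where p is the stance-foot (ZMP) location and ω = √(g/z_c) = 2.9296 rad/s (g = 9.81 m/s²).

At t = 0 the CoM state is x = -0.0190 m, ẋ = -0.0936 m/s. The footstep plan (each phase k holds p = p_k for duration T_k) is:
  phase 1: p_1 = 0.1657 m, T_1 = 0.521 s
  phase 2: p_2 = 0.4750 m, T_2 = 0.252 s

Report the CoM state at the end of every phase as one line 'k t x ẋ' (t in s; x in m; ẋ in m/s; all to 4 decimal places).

1 0.5210 -0.3493 -1.4116
2 0.7730 -0.9733 -3.7633

phase 1: p=0.1657, T=0.521, ωT=1.526322, cosh=2.409277, sinh=2.191943; start (x,ẋ)=(-0.019000, -0.093600) → end (x,ẋ)=(-0.349326, -1.411563)
phase 2: p=0.4750, T=0.252, ωT=0.738259, cosh=1.285118, sinh=0.807172; start (x,ẋ)=(-0.349326, -1.411563) → end (x,ẋ)=(-0.973273, -3.763300)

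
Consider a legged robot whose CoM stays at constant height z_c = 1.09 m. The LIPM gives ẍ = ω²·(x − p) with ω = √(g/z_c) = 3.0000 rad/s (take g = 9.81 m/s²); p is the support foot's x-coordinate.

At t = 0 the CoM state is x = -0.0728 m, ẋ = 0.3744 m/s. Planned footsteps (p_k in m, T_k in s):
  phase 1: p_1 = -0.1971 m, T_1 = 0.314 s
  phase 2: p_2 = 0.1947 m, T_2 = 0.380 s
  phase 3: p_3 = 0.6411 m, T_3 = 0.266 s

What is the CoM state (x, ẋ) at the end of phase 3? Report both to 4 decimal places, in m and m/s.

phase 1: p=-0.1971, T=0.314, ωT=0.942000, cosh=1.477477, sinh=1.087630; start (x,ẋ)=(-0.072800, 0.374400) → end (x,ẋ)=(0.122287, 0.958744)
phase 2: p=0.1947, T=0.380, ωT=1.140000, cosh=1.723294, sinh=1.403475; start (x,ẋ)=(0.122287, 0.958744) → end (x,ẋ)=(0.518435, 1.347307)
phase 3: p=0.6411, T=0.266, ωT=0.798000, cosh=1.335661, sinh=0.885433; start (x,ẋ)=(0.518435, 1.347307) → end (x,ẋ)=(0.874911, 1.473711)

x = 0.8749, ẋ = 1.4737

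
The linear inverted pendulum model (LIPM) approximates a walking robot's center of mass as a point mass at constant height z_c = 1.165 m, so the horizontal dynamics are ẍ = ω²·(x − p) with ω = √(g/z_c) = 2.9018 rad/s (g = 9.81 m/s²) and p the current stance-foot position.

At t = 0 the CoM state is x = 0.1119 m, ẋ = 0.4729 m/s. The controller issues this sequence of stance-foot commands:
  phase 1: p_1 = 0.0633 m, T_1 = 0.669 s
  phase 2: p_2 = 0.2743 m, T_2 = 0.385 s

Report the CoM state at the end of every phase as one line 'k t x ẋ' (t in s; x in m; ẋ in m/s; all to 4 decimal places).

phase 1: p=0.0633, T=0.669, ωT=1.941304, cosh=3.555675, sinh=3.412158; start (x,ẋ)=(0.111900, 0.472900) → end (x,ẋ)=(0.792178, 2.162687)
phase 2: p=0.2743, T=0.385, ωT=1.117193, cosh=1.691730, sinh=1.364533; start (x,ẋ)=(0.792178, 2.162687) → end (x,ẋ)=(2.167384, 5.709272)

1 0.6690 0.7922 2.1627
2 1.0540 2.1674 5.7093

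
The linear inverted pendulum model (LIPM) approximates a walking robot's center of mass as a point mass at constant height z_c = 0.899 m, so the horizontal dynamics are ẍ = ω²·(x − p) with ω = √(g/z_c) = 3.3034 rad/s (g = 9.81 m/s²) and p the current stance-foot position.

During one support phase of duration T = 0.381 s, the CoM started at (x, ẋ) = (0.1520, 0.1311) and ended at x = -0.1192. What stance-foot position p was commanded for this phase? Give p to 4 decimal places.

p = 0.5238

ωT = 3.3034·0.381 = 1.258595; cosh(ωT) = 1.902263, sinh(ωT) = 1.618210
x(T) = p + (x₀−p)·cosh(ωT) + (ẋ₀/ω)·sinh(ωT) ⇒ p·(1 − cosh) = x(T) − x₀·cosh − (ẋ₀/ω)·sinh
numerator   = -0.1192 − (0.1520)·1.902263 − (0.1311/3.3034)·1.618210 = -0.472565
denominator = 1 − 1.902263 = -0.902263
p = -0.472565 / -0.902263 = 0.5238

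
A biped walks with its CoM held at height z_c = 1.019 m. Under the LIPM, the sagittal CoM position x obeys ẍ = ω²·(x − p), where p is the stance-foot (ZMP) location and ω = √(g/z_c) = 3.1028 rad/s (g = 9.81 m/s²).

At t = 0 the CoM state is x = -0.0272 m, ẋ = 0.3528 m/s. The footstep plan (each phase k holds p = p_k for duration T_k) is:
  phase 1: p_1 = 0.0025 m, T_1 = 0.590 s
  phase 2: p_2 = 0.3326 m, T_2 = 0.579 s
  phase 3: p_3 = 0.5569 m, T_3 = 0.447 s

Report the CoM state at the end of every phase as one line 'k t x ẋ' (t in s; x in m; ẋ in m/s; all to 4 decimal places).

phase 1: p=0.0025, T=0.590, ωT=1.830652, cosh=3.199131, sinh=3.038822; start (x,ẋ)=(-0.027200, 0.352800) → end (x,ẋ)=(0.253011, 0.848616)
phase 2: p=0.3326, T=0.579, ωT=1.796521, cosh=3.097257, sinh=2.931382; start (x,ẋ)=(0.253011, 0.848616) → end (x,ẋ)=(0.887827, 1.904484)
phase 3: p=0.5569, T=0.447, ωT=1.386952, cosh=2.126233, sinh=1.876397; start (x,ẋ)=(0.887827, 1.904484) → end (x,ẋ)=(2.412250, 5.976058)

1 0.5900 0.2530 0.8486
2 1.1690 0.8878 1.9045
3 1.6160 2.4123 5.9761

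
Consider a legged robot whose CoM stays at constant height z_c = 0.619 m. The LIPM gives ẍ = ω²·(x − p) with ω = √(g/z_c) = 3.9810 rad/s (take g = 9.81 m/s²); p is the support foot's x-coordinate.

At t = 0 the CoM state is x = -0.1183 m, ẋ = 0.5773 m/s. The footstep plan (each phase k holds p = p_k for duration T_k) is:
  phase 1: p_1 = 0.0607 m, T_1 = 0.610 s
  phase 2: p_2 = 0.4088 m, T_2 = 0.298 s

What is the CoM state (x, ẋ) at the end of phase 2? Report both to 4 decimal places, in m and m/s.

phase 1: p=0.0607, T=0.610, ωT=2.428410, cosh=5.714506, sinh=5.626329; start (x,ẋ)=(-0.118300, 0.577300) → end (x,ẋ)=(-0.146301, -0.710332)
phase 2: p=0.4088, T=0.298, ωT=1.186338, cosh=1.790202, sinh=1.484864; start (x,ẋ)=(-0.146301, -0.710332) → end (x,ẋ)=(-0.849888, -4.552977)

x = -0.8499, ẋ = -4.5530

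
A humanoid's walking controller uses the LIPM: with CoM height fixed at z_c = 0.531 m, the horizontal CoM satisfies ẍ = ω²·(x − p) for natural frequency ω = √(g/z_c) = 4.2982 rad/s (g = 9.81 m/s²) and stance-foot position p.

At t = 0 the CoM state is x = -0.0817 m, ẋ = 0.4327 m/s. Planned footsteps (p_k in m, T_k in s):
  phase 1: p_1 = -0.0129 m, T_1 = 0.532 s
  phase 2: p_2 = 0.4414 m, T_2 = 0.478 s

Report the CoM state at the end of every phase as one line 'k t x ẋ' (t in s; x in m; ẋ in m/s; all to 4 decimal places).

1 0.5320 0.1353 0.7111
2 1.0100 -0.1375 -2.2287

phase 1: p=-0.0129, T=0.532, ωT=2.286642, cosh=4.971722, sinh=4.870115; start (x,ẋ)=(-0.081700, 0.432700) → end (x,ẋ)=(0.135320, 0.711092)
phase 2: p=0.4414, T=0.478, ωT=2.054540, cosh=3.965698, sinh=3.837546; start (x,ẋ)=(0.135320, 0.711092) → end (x,ẋ)=(-0.137538, -2.228667)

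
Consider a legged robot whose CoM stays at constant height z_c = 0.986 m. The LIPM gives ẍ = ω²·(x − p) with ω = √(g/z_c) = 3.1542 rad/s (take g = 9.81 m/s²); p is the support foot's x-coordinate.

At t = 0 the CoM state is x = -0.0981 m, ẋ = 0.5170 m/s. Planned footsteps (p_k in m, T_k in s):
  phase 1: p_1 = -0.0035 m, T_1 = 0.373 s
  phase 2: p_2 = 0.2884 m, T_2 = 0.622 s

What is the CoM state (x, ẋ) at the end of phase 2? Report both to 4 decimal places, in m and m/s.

phase 1: p=-0.0035, T=0.373, ωT=1.176517, cosh=1.775704, sinh=1.467353; start (x,ẋ)=(-0.098100, 0.517000) → end (x,ẋ)=(0.069030, 0.480200)
phase 2: p=0.2884, T=0.622, ωT=1.961912, cosh=3.626753, sinh=3.486164; start (x,ẋ)=(0.069030, 0.480200) → end (x,ẋ)=(0.023537, -0.670641)

x = 0.0235, ẋ = -0.6706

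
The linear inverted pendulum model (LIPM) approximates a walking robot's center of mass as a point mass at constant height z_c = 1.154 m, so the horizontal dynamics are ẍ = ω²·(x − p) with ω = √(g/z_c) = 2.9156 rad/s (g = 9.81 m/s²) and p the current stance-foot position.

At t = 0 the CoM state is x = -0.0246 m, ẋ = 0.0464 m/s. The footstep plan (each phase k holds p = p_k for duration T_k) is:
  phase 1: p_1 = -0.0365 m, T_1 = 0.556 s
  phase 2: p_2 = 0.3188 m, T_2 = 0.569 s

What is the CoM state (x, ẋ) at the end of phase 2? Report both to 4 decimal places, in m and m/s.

phase 1: p=-0.0365, T=0.556, ωT=1.621074, cosh=2.628102, sinh=2.430416; start (x,ẋ)=(-0.024600, 0.046400) → end (x,ẋ)=(0.033453, 0.206269)
phase 2: p=0.3188, T=0.569, ωT=1.658976, cosh=2.722132, sinh=2.531798; start (x,ẋ)=(0.033453, 0.206269) → end (x,ẋ)=(-0.278836, -1.544858)

x = -0.2788, ẋ = -1.5449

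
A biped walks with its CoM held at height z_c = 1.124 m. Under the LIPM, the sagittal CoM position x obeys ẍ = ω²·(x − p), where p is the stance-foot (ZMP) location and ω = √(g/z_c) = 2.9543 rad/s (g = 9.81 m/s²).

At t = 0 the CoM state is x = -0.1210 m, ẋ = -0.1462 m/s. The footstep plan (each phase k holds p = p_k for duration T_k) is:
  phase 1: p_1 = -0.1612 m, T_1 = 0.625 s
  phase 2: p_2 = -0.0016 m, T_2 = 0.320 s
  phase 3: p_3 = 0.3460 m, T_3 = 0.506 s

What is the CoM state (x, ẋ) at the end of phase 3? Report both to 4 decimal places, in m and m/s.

x = -1.7277, ẋ = -5.8587

phase 1: p=-0.1612, T=0.625, ωT=1.846437, cosh=3.247501, sinh=3.089702; start (x,ẋ)=(-0.121000, -0.146200) → end (x,ẋ)=(-0.183551, -0.107843)
phase 2: p=-0.0016, T=0.320, ωT=0.945376, cosh=1.481157, sinh=1.092624; start (x,ẋ)=(-0.183551, -0.107843) → end (x,ẋ)=(-0.310983, -0.747059)
phase 3: p=0.3460, T=0.506, ωT=1.494876, cosh=2.341530, sinh=2.117253; start (x,ẋ)=(-0.310983, -0.747059) → end (x,ẋ)=(-1.727739, -5.858690)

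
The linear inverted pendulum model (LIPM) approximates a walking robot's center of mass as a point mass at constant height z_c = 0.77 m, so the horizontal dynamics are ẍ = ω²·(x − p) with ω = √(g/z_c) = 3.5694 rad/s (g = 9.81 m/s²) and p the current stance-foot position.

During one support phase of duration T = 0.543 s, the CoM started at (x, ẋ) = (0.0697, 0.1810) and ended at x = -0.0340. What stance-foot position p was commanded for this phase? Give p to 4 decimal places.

ωT = 3.5694·0.543 = 1.938184; cosh(ωT) = 3.545046, sinh(ωT) = 3.401081
x(T) = p + (x₀−p)·cosh(ωT) + (ẋ₀/ω)·sinh(ωT) ⇒ p·(1 − cosh) = x(T) − x₀·cosh − (ẋ₀/ω)·sinh
numerator   = -0.0340 − (0.0697)·3.545046 − (0.1810/3.5694)·3.401081 = -0.453554
denominator = 1 − 3.545046 = -2.545046
p = -0.453554 / -2.545046 = 0.1782

p = 0.1782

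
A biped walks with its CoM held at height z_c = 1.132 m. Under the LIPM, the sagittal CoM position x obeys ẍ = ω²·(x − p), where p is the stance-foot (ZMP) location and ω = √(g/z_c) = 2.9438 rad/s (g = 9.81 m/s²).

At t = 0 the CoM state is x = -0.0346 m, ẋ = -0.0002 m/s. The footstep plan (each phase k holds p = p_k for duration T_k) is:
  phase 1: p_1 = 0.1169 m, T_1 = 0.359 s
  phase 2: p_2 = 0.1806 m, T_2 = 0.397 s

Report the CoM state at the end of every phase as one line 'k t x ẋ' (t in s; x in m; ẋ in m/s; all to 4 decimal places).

phase 1: p=0.1169, T=0.359, ωT=1.056824, cosh=1.612388, sinh=1.264831; start (x,ẋ)=(-0.034600, -0.000200) → end (x,ẋ)=(-0.127463, -0.564419)
phase 2: p=0.1806, T=0.397, ωT=1.168689, cosh=1.764272, sinh=1.453498; start (x,ẋ)=(-0.127463, -0.564419) → end (x,ẋ)=(-0.641588, -2.313930)

1 0.3590 -0.1275 -0.5644
2 0.7560 -0.6416 -2.3139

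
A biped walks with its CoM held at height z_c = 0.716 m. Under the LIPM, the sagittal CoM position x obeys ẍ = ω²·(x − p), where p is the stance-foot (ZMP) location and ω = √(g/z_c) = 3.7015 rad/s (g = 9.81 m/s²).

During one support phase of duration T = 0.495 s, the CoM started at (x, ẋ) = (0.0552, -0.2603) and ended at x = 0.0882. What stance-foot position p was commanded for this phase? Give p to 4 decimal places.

ωT = 3.7015·0.495 = 1.832242; cosh(ωT) = 3.203968, sinh(ωT) = 3.043914
x(T) = p + (x₀−p)·cosh(ωT) + (ẋ₀/ω)·sinh(ωT) ⇒ p·(1 − cosh) = x(T) − x₀·cosh − (ẋ₀/ω)·sinh
numerator   = 0.0882 − (0.0552)·3.203968 − (-0.2603/3.7015)·3.043914 = 0.125398
denominator = 1 − 3.203968 = -2.203968
p = 0.125398 / -2.203968 = -0.0569

p = -0.0569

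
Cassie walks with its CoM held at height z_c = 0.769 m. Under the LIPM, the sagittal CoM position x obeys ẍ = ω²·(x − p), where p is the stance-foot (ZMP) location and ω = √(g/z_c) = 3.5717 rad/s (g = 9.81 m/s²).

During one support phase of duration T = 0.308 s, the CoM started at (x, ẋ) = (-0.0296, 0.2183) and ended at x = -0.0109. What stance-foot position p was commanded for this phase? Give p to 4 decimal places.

p = 0.0645

ωT = 3.5717·0.308 = 1.100084; cosh(ωT) = 1.668630, sinh(ωT) = 1.335787
x(T) = p + (x₀−p)·cosh(ωT) + (ẋ₀/ω)·sinh(ωT) ⇒ p·(1 − cosh) = x(T) − x₀·cosh − (ẋ₀/ω)·sinh
numerator   = -0.0109 − (-0.0296)·1.668630 − (0.2183/3.5717)·1.335787 = -0.043151
denominator = 1 − 1.668630 = -0.668630
p = -0.043151 / -0.668630 = 0.0645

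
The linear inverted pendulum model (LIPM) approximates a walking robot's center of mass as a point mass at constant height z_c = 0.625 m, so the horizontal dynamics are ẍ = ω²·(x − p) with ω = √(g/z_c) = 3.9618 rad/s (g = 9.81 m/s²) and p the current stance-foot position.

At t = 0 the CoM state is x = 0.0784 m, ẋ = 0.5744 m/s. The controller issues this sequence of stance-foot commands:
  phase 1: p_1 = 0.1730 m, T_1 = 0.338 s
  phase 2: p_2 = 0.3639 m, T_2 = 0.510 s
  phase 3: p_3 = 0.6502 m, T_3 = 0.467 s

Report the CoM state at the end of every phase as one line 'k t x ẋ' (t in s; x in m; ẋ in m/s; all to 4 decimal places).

phase 1: p=0.1730, T=0.338, ωT=1.339088, cosh=2.038824, sinh=1.776740; start (x,ẋ)=(0.078400, 0.574400) → end (x,ẋ)=(0.237727, 0.505203)
phase 2: p=0.3639, T=0.510, ωT=2.020518, cosh=3.837409, sinh=3.704822; start (x,ẋ)=(0.237727, 0.505203) → end (x,ẋ)=(0.352157, 0.086734)
phase 3: p=0.6502, T=0.467, ωT=1.850161, cosh=3.259026, sinh=3.101815; start (x,ẋ)=(0.352157, 0.086734) → end (x,ẋ)=(-0.253224, -3.379917)

1 0.3380 0.2377 0.5052
2 0.8480 0.3522 0.0867
3 1.3150 -0.2532 -3.3799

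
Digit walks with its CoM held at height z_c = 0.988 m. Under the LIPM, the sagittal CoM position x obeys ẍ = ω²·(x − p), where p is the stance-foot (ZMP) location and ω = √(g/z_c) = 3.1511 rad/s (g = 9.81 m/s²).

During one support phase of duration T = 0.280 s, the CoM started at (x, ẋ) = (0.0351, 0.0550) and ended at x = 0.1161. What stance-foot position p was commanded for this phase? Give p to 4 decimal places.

p = -0.1179

ωT = 3.1511·0.280 = 0.882308; cosh(ωT) = 1.415149, sinh(ωT) = 1.001322
x(T) = p + (x₀−p)·cosh(ωT) + (ẋ₀/ω)·sinh(ωT) ⇒ p·(1 − cosh) = x(T) − x₀·cosh − (ẋ₀/ω)·sinh
numerator   = 0.1161 − (0.0351)·1.415149 − (0.0550/3.1511)·1.001322 = 0.048951
denominator = 1 − 1.415149 = -0.415149
p = 0.048951 / -0.415149 = -0.1179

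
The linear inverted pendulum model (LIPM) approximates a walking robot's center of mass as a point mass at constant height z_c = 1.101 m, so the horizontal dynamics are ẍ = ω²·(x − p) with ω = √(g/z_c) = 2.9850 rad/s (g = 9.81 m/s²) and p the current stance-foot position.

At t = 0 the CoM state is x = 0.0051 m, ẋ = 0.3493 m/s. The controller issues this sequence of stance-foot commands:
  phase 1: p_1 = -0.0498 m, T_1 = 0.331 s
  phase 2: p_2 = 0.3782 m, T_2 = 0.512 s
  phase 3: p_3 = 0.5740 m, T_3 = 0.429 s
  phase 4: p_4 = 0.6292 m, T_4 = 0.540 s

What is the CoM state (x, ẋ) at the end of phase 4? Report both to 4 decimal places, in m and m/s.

x = 0.1153, ẋ = -1.4526

phase 1: p=-0.0498, T=0.331, ωT=0.988035, cosh=1.529129, sinh=1.156822; start (x,ẋ)=(0.005100, 0.349300) → end (x,ẋ)=(0.169519, 0.723701)
phase 2: p=0.3782, T=0.512, ωT=1.528320, cosh=2.413662, sinh=2.196763; start (x,ẋ)=(0.169519, 0.723701) → end (x,ẋ)=(0.407110, 0.378376)
phase 3: p=0.5740, T=0.429, ωT=1.280565, cosh=1.938276, sinh=1.660396; start (x,ẋ)=(0.407110, 0.378376) → end (x,ẋ)=(0.460991, -0.093758)
phase 4: p=0.6292, T=0.540, ωT=1.611900, cosh=2.605917, sinh=2.406409; start (x,ẋ)=(0.460991, -0.093758) → end (x,ẋ)=(0.115276, -1.452594)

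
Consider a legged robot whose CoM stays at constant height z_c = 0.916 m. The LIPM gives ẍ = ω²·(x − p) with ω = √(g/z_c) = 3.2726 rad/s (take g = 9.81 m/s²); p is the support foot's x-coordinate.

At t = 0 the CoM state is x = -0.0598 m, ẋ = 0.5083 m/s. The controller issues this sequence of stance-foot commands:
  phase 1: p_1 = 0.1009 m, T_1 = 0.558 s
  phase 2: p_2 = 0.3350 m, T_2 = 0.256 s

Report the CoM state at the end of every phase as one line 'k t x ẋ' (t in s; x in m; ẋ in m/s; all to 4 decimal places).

1 0.5580 0.0588 0.0286
2 0.8140 -0.0358 -0.8099

phase 1: p=0.1009, T=0.558, ωT=1.826111, cosh=3.185364, sinh=3.024325; start (x,ẋ)=(-0.059800, 0.508300) → end (x,ẋ)=(0.058750, 0.028607)
phase 2: p=0.3350, T=0.256, ωT=0.837786, cosh=1.371955, sinh=0.939288; start (x,ẋ)=(0.058750, 0.028607) → end (x,ẋ)=(-0.035792, -0.809921)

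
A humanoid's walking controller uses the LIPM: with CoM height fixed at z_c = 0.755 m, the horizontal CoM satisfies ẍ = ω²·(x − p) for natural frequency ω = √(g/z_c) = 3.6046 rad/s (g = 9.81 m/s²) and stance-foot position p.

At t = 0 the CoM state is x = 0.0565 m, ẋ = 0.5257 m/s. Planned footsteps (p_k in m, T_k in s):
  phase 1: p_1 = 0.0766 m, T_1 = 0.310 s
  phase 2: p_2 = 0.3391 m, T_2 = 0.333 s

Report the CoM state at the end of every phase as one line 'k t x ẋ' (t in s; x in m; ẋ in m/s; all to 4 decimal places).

1 0.3100 0.2417 0.7906
2 0.6430 0.4938 0.9015

phase 1: p=0.0766, T=0.310, ωT=1.117426, cosh=1.692048, sinh=1.364927; start (x,ẋ)=(0.056500, 0.525700) → end (x,ẋ)=(0.241653, 0.790617)
phase 2: p=0.3391, T=0.333, ωT=1.200332, cosh=1.811157, sinh=1.510062; start (x,ẋ)=(0.241653, 0.790617) → end (x,ẋ)=(0.493818, 0.901510)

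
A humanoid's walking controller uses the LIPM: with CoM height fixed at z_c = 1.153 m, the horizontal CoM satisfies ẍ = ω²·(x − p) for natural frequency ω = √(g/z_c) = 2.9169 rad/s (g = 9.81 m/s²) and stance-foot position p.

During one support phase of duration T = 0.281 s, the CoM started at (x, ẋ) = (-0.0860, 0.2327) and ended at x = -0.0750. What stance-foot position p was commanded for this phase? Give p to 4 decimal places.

p = 0.0885

ωT = 2.9169·0.281 = 0.819649; cosh(ωT) = 1.355145, sinh(ωT) = 0.914558
x(T) = p + (x₀−p)·cosh(ωT) + (ẋ₀/ω)·sinh(ωT) ⇒ p·(1 − cosh) = x(T) − x₀·cosh − (ẋ₀/ω)·sinh
numerator   = -0.0750 − (-0.0860)·1.355145 − (0.2327/2.9169)·0.914558 = -0.031418
denominator = 1 − 1.355145 = -0.355145
p = -0.031418 / -0.355145 = 0.0885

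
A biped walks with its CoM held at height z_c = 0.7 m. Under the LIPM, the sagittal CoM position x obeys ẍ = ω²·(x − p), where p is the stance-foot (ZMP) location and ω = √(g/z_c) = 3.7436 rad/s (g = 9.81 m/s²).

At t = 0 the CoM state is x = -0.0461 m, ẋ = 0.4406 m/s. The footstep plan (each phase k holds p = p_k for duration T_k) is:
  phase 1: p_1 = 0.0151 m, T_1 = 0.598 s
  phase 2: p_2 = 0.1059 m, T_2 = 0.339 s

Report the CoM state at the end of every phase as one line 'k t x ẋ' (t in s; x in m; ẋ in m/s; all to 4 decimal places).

1 0.5980 0.2705 1.0277
2 0.9370 0.8716 2.9822

phase 1: p=0.0151, T=0.598, ωT=2.238673, cosh=4.743736, sinh=4.637136; start (x,ẋ)=(-0.046100, 0.440600) → end (x,ẋ)=(0.270547, 1.027684)
phase 2: p=0.1059, T=0.339, ωT=1.269080, cosh=1.919335, sinh=1.638245; start (x,ẋ)=(0.270547, 1.027684) → end (x,ẋ)=(0.871640, 2.982240)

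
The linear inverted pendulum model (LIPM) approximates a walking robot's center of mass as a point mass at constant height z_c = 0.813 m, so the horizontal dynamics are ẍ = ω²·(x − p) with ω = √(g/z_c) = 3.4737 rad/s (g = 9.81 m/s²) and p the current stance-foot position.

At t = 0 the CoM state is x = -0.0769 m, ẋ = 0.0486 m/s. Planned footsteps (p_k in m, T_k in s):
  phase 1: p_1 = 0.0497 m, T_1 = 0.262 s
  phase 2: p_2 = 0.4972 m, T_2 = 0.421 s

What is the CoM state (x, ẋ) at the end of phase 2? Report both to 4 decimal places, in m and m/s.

x = -1.1308, ẋ = -5.2496

phase 1: p=0.0497, T=0.262, ωT=0.910109, cosh=1.443537, sinh=1.041057; start (x,ẋ)=(-0.076900, 0.048600) → end (x,ẋ)=(-0.118487, -0.387670)
phase 2: p=0.4972, T=0.421, ωT=1.462428, cosh=2.274049, sinh=2.042376; start (x,ẋ)=(-0.118487, -0.387670) → end (x,ẋ)=(-1.130834, -5.249633)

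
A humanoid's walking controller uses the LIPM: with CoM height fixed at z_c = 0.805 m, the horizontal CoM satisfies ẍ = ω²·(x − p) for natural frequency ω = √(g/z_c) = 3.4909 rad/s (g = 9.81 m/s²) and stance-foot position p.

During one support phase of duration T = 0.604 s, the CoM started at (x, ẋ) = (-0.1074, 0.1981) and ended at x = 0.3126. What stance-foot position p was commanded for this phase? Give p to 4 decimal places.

p = -0.1671

ωT = 3.4909·0.604 = 2.108504; cosh(ωT) = 4.178664, sinh(ωT) = 4.057244
x(T) = p + (x₀−p)·cosh(ωT) + (ẋ₀/ω)·sinh(ωT) ⇒ p·(1 − cosh) = x(T) − x₀·cosh − (ẋ₀/ω)·sinh
numerator   = 0.3126 − (-0.1074)·4.178664 − (0.1981/3.4909)·4.057244 = 0.531150
denominator = 1 − 4.178664 = -3.178664
p = 0.531150 / -3.178664 = -0.1671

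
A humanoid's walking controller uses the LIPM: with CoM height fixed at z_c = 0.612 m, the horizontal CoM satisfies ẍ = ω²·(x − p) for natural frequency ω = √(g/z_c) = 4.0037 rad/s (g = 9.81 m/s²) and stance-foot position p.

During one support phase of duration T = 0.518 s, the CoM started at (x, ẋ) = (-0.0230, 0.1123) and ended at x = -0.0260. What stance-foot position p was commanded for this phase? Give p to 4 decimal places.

p = 0.0141

ωT = 4.0037·0.518 = 2.073917; cosh(ωT) = 4.040807, sinh(ωT) = 3.915115
x(T) = p + (x₀−p)·cosh(ωT) + (ẋ₀/ω)·sinh(ωT) ⇒ p·(1 − cosh) = x(T) − x₀·cosh − (ẋ₀/ω)·sinh
numerator   = -0.0260 − (-0.0230)·4.040807 − (0.1123/4.0037)·3.915115 = -0.042877
denominator = 1 − 4.040807 = -3.040807
p = -0.042877 / -3.040807 = 0.0141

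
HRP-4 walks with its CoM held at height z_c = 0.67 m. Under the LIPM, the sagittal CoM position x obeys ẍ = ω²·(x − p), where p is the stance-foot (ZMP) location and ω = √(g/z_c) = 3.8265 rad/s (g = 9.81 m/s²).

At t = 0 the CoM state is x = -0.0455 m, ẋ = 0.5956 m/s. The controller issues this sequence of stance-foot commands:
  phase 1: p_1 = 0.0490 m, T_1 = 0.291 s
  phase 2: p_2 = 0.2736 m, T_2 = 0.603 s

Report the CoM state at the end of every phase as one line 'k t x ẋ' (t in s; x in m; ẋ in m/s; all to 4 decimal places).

1 0.2910 0.1010 0.5134
2 0.8940 0.0655 -0.6797

phase 1: p=0.0490, T=0.291, ωT=1.113511, cosh=1.686718, sinh=1.358314; start (x,ẋ)=(-0.045500, 0.595600) → end (x,ẋ)=(0.101029, 0.513437)
phase 2: p=0.2736, T=0.603, ωT=2.307379, cosh=5.073790, sinh=4.974269; start (x,ẋ)=(0.101029, 0.513437) → end (x,ẋ)=(0.065453, -0.679658)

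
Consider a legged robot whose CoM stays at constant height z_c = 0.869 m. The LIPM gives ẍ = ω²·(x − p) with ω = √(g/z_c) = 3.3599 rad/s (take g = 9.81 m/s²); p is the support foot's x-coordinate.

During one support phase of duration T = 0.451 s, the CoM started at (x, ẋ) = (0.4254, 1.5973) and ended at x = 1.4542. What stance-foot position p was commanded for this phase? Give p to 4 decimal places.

ωT = 3.3599·0.451 = 1.515315; cosh(ωT) = 2.385296, sinh(ωT) = 2.165557
x(T) = p + (x₀−p)·cosh(ωT) + (ẋ₀/ω)·sinh(ωT) ⇒ p·(1 − cosh) = x(T) − x₀·cosh − (ẋ₀/ω)·sinh
numerator   = 1.4542 − (0.4254)·2.385296 − (1.5973/3.3599)·2.165557 = -0.590013
denominator = 1 − 2.385296 = -1.385296
p = -0.590013 / -1.385296 = 0.4259

p = 0.4259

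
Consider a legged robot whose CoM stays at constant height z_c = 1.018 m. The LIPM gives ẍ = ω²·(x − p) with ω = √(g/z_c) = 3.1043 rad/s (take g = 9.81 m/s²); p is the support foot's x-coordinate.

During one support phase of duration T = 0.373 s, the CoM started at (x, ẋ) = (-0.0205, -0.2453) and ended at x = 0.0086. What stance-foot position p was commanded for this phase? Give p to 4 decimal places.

ωT = 3.1043·0.373 = 1.157904; cosh(ωT) = 1.748699, sinh(ωT) = 1.434555
x(T) = p + (x₀−p)·cosh(ωT) + (ẋ₀/ω)·sinh(ωT) ⇒ p·(1 − cosh) = x(T) − x₀·cosh − (ẋ₀/ω)·sinh
numerator   = 0.0086 − (-0.0205)·1.748699 − (-0.2453/3.1043)·1.434555 = 0.157806
denominator = 1 − 1.748699 = -0.748699
p = 0.157806 / -0.748699 = -0.2108

p = -0.2108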